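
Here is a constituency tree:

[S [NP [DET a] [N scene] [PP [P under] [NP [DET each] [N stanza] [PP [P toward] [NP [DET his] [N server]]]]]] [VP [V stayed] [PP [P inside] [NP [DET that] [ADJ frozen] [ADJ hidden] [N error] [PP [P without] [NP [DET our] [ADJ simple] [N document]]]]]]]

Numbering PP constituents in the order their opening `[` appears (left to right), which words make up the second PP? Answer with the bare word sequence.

Opening `[PP` markers occur at word positions 3, 6, 10, 15; the second of these opens the constituent [PP toward his server].

toward his server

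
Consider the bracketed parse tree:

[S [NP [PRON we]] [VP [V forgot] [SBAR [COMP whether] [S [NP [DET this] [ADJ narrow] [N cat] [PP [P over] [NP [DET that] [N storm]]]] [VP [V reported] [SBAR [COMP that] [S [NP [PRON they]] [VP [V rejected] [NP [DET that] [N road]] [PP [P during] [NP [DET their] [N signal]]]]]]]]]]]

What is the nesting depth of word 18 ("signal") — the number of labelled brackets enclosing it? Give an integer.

11

Path from the root down to the word: S → VP → SBAR → S → VP → SBAR → S → VP → PP → NP → N. That is 11 enclosing brackets.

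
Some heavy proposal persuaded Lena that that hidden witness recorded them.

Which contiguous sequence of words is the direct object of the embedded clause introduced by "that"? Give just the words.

them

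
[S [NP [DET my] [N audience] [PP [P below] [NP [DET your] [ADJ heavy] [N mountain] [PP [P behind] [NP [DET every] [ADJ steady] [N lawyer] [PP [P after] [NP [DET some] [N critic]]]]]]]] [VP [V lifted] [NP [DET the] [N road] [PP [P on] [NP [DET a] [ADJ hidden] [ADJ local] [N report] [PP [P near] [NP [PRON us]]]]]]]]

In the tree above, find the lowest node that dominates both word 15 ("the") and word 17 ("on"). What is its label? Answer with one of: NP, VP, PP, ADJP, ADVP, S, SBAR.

Word 15 lies under S → VP → NP → DET; word 17 lies under S → VP → NP → PP → P. The lowest shared node is the NP.

NP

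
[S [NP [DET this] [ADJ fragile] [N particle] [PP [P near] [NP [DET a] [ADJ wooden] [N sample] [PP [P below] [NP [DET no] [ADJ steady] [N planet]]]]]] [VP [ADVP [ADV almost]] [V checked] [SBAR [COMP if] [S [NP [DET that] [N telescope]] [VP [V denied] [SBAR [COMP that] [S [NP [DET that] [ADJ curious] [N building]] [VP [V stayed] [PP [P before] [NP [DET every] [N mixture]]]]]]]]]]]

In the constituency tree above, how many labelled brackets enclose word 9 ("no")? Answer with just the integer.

Counting open brackets not yet closed at "no": [S [NP [PP [NP [PP [NP [DET = 7.

7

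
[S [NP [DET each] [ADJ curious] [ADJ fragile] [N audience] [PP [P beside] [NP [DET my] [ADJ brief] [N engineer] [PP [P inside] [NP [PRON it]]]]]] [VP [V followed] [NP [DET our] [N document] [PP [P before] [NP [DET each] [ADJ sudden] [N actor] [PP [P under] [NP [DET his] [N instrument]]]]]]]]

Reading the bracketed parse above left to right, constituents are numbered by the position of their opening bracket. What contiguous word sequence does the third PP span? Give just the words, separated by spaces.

Opening `[PP` markers occur at word positions 5, 9, 14, 18; the third of these opens the constituent [PP before each sudden actor under his instrument].

before each sudden actor under his instrument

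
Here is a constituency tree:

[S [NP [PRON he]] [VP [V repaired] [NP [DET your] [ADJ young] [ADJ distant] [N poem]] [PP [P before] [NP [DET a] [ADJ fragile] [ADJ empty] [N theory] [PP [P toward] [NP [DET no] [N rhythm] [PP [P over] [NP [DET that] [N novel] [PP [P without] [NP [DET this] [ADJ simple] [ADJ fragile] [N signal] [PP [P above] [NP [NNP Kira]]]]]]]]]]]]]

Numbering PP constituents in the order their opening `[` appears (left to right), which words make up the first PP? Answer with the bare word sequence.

before a fragile empty theory toward no rhythm over that novel without this simple fragile signal above Kira

The PP opening brackets appear, in order, over: "before a fragile empty theory toward no rhythm over that novel without this simple fragile signal above Kira"; "toward no rhythm over that novel without this simple fragile signal above Kira"; "over that novel without this simple fragile signal above Kira"; "without this simple fragile signal above Kira"; "above Kira". The first one spans "before a fragile empty theory toward no rhythm over that novel without this simple fragile signal above Kira".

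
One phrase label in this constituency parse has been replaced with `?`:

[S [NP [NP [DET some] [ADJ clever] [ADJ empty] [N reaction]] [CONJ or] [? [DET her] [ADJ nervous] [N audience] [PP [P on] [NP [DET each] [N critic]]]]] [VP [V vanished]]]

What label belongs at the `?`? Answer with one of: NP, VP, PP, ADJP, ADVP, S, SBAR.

NP

A constituent whose immediate children are DET 'her', ADJ 'nervous', N 'audience', PP is a noun phrase: NP.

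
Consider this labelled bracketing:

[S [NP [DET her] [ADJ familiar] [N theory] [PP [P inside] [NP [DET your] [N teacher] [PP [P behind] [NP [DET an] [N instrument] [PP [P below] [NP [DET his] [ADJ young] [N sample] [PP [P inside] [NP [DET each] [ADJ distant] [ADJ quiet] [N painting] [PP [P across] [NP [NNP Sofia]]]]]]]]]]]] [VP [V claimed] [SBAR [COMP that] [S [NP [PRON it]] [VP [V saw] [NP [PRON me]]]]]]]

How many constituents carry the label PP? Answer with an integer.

The PP constituents are: [PP inside your teacher behind an instrument below his young sample inside each distant quiet painting across Sofia]; [PP behind an instrument below his young sample inside each distant quiet painting across Sofia]; [PP below his young sample inside each distant quiet painting across Sofia]; [PP inside each distant quiet painting across Sofia]; [PP across Sofia]. Total: 5.

5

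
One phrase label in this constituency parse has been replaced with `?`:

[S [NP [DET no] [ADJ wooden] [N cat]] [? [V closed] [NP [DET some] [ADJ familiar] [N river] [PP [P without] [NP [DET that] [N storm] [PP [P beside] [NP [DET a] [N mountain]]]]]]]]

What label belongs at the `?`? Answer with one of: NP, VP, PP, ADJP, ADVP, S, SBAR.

The `?` node immediately contains: V 'closed', NP. That is the internal structure of a verb phrase, so the label is VP.

VP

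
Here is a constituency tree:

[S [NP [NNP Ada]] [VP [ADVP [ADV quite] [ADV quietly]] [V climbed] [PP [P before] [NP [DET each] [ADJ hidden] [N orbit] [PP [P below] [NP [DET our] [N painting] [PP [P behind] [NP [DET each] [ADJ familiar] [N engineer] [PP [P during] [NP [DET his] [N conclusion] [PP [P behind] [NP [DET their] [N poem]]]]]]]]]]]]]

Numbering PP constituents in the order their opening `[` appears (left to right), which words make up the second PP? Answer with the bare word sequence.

In left-to-right order the PP constituents are "before each hidden orbit below our painting behind each familiar engineer during his conclusion behind their poem"; "below our painting behind each familiar engineer during his conclusion behind their poem"; "behind each familiar engineer during his conclusion behind their poem"; "during his conclusion behind their poem"; "behind their poem". Number 2 is "below our painting behind each familiar engineer during his conclusion behind their poem".

below our painting behind each familiar engineer during his conclusion behind their poem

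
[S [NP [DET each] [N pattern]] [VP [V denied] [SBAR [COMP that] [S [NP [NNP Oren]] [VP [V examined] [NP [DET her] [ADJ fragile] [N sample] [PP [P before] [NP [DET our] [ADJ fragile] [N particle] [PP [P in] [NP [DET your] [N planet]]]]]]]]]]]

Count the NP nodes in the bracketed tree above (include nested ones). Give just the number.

5

Scanning left to right, an opening `[NP` appears at word positions 1, 5, 7, 11, 15 — 5 in total.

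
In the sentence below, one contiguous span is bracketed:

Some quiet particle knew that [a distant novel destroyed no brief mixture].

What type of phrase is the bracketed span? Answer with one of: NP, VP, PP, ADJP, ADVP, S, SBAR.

S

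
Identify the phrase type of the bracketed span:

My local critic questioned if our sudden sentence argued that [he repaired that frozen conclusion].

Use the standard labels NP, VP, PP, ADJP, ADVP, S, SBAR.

S

"repaired" is the head of the bracketed span, so the span is a clause: S.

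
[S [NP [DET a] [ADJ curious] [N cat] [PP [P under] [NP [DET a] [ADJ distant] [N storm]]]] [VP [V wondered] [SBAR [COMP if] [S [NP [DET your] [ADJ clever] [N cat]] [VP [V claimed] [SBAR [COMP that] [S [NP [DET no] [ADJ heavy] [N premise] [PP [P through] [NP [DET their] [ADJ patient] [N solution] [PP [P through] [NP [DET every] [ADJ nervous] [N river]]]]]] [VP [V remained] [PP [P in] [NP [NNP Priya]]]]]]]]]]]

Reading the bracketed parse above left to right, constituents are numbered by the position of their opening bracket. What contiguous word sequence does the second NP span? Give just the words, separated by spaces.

a distant storm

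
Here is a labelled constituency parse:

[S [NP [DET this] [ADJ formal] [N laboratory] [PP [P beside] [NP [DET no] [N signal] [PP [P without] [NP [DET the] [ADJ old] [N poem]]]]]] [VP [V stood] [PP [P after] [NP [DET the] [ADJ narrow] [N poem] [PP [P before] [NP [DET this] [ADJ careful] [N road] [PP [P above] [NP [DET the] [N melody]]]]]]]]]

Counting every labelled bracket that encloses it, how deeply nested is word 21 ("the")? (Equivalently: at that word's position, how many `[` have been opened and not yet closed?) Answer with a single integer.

Path from the root down to the word: S → VP → PP → NP → PP → NP → PP → NP → DET. That is 9 enclosing brackets.

9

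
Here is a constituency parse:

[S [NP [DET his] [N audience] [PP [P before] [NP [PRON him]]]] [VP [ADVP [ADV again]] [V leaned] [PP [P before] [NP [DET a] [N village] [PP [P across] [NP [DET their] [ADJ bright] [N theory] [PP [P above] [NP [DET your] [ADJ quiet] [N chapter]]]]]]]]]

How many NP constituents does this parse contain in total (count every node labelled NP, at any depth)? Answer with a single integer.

5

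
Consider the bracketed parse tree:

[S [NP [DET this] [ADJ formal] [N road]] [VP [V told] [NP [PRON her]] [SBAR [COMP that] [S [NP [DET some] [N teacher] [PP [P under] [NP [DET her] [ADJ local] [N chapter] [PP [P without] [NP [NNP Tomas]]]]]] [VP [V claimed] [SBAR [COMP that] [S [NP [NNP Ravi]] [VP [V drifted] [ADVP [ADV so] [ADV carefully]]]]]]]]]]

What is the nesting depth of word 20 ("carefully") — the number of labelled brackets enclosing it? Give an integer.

10

Path from the root down to the word: S → VP → SBAR → S → VP → SBAR → S → VP → ADVP → ADV. That is 10 enclosing brackets.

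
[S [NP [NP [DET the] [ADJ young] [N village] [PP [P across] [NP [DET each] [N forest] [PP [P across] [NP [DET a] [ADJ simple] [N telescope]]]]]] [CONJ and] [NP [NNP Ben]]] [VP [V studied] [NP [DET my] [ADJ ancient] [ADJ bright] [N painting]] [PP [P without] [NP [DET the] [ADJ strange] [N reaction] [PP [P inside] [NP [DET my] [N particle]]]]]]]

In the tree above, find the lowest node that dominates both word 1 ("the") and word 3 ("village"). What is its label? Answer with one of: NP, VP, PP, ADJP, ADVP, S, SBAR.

NP

Word 1 lies under S → NP → NP → DET; word 3 lies under S → NP → NP → N. The lowest shared node is the NP.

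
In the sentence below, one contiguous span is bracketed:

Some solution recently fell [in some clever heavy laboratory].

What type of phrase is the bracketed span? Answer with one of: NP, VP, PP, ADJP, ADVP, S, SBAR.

PP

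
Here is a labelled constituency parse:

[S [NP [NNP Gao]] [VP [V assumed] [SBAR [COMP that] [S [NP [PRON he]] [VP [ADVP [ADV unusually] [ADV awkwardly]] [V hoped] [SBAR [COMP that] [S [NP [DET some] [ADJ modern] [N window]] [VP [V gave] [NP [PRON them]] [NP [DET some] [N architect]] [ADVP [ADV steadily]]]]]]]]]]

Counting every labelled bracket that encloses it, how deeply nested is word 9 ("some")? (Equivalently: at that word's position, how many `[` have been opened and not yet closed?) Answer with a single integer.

The word sits inside DET, which is inside NP, inside S, inside SBAR, inside VP, inside S, inside SBAR, inside VP, inside S — 9 brackets in all.

9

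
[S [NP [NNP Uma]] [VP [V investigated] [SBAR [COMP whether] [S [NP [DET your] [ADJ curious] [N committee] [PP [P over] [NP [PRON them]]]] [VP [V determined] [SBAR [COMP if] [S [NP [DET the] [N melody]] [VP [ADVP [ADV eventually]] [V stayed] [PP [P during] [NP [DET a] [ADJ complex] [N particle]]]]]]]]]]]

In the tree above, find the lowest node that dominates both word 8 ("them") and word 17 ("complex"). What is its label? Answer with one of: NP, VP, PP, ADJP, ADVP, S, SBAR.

S

The smallest bracket enclosing both words is [S your curious committee over them determined if the melody eventually stayed during a complex particle], so the label is S.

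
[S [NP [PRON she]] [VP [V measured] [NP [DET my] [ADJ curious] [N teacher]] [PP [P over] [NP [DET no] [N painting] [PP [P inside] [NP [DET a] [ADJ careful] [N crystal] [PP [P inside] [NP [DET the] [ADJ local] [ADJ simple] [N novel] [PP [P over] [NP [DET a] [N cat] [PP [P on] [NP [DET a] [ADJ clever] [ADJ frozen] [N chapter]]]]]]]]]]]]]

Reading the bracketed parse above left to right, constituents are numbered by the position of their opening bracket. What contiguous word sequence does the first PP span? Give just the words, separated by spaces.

over no painting inside a careful crystal inside the local simple novel over a cat on a clever frozen chapter

In left-to-right order the PP constituents are "over no painting inside a careful crystal inside the local simple novel over a cat on a clever frozen chapter"; "inside a careful crystal inside the local simple novel over a cat on a clever frozen chapter"; "inside the local simple novel over a cat on a clever frozen chapter"; "over a cat on a clever frozen chapter"; "on a clever frozen chapter". Number 1 is "over no painting inside a careful crystal inside the local simple novel over a cat on a clever frozen chapter".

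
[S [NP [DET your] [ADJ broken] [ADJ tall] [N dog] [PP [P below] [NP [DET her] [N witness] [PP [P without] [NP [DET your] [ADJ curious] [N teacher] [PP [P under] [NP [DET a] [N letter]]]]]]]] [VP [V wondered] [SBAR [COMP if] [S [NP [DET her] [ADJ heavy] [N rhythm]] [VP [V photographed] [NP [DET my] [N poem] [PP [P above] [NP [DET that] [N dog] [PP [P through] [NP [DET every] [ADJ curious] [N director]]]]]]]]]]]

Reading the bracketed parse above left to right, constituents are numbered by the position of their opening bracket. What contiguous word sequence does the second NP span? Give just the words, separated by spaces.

Opening `[NP` markers occur at word positions 1, 6, 9, 13, 17, 21, 24, 27; the second of these opens the constituent [NP her witness without your curious teacher under a letter].

her witness without your curious teacher under a letter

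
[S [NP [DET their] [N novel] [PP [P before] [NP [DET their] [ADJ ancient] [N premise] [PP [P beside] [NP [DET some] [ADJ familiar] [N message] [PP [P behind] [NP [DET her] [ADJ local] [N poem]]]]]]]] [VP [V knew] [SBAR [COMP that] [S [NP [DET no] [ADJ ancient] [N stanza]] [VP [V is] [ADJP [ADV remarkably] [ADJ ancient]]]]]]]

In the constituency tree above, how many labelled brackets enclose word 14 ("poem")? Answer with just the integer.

Counting open brackets not yet closed at "poem": [S [NP [PP [NP [PP [NP [PP [NP [N = 9.

9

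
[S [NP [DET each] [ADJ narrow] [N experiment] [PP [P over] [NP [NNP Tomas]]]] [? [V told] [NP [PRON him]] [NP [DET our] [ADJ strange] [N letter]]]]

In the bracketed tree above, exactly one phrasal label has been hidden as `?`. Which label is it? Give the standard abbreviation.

VP

Looking at what the `?` directly dominates — V 'told', NP, NP — this is a verb phrase (VP).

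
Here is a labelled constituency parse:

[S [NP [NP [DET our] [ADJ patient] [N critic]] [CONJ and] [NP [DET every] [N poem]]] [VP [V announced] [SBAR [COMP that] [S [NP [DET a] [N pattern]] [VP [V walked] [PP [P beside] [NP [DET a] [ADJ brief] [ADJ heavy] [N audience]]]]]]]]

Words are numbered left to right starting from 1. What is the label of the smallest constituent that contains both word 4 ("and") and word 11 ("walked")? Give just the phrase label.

Both words fall inside [S our patient critic and every poem announced that a pattern walked beside a brief heavy audience] (words 1–16), and no smaller constituent contains them both. Label: S.

S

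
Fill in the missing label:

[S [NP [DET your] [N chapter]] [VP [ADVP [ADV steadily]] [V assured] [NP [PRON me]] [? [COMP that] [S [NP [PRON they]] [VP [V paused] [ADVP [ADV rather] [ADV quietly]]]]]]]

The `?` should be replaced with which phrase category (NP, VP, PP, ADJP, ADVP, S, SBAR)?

SBAR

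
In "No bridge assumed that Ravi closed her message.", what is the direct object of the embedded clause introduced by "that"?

her message

"closed" heads the VP of the embedded clause introduced by "that", and "her message" is its direct object.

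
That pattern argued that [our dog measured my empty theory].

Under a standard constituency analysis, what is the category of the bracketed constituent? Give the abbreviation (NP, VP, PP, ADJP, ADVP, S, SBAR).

S

The span is built around the head "measured" — a clause (S).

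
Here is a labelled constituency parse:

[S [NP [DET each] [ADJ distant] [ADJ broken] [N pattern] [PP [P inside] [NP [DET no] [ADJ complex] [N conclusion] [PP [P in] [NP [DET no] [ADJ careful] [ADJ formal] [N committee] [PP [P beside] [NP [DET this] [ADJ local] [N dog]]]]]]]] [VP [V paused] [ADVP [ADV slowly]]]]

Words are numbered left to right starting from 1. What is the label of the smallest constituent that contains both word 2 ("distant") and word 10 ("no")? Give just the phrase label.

The smallest bracket enclosing both words is [NP each distant broken pattern inside no complex conclusion in no careful formal committee beside this local dog], so the label is NP.

NP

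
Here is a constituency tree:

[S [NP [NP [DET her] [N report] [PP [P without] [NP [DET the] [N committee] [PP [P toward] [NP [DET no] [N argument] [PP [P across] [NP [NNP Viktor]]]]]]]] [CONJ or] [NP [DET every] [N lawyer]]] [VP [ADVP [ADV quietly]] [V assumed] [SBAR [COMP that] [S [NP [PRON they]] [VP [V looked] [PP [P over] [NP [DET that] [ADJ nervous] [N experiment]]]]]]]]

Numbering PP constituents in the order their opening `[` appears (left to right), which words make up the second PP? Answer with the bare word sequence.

toward no argument across Viktor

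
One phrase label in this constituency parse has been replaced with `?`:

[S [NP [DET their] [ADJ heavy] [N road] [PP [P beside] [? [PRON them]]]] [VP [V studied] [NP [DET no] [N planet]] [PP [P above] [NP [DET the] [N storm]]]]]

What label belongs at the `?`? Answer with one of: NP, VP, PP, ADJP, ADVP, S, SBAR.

NP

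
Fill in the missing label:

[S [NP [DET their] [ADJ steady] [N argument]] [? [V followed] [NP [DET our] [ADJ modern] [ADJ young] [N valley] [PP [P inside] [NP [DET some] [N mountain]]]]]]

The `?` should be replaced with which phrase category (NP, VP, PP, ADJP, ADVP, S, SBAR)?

A constituent whose immediate children are V 'followed', NP is a verb phrase: VP.

VP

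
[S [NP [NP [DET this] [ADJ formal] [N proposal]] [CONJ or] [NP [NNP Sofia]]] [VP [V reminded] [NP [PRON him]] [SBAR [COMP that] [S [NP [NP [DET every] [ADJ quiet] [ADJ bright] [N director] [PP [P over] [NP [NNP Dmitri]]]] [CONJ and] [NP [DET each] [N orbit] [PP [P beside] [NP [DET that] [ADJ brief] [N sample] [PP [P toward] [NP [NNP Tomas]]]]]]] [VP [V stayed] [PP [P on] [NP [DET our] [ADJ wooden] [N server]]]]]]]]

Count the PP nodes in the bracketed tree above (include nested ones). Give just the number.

4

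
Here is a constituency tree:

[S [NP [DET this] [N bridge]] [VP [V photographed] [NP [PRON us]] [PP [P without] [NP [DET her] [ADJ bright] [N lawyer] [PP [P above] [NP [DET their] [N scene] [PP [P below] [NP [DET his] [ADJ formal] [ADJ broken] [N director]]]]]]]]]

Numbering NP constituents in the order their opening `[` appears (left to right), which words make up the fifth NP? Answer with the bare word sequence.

his formal broken director

The NP opening brackets appear, in order, over: "this bridge"; "us"; "her bright lawyer above their scene below his formal broken director"; "their scene below his formal broken director"; "his formal broken director". The fifth one spans "his formal broken director".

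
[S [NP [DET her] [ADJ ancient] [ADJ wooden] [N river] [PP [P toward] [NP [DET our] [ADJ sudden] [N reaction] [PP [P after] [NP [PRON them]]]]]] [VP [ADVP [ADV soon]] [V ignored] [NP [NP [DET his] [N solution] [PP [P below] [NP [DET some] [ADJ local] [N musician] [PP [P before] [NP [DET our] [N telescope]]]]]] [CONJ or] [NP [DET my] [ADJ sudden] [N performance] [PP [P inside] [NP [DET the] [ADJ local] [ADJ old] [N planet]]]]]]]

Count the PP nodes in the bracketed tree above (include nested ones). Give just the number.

5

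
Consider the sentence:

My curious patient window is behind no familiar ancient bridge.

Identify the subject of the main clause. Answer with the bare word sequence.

my curious patient window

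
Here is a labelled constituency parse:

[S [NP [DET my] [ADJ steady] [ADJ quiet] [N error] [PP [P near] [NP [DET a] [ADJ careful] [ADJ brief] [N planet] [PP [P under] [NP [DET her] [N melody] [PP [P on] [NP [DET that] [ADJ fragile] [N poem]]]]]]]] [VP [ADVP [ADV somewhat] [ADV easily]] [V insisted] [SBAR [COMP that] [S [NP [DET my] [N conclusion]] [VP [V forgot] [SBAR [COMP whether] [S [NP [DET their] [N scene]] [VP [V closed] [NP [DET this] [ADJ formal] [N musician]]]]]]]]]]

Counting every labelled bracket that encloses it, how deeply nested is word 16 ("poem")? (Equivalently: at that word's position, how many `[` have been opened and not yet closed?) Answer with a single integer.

The word sits inside N, which is inside NP, inside PP, inside NP, inside PP, inside NP, inside PP, inside NP, inside S — 9 brackets in all.

9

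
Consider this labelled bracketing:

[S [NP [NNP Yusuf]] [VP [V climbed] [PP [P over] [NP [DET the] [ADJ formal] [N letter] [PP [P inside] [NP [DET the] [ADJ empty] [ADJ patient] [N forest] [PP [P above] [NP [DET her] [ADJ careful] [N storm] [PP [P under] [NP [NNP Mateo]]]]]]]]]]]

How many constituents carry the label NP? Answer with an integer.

5

Scanning left to right, an opening `[NP` appears at word positions 1, 4, 8, 13, 17 — 5 in total.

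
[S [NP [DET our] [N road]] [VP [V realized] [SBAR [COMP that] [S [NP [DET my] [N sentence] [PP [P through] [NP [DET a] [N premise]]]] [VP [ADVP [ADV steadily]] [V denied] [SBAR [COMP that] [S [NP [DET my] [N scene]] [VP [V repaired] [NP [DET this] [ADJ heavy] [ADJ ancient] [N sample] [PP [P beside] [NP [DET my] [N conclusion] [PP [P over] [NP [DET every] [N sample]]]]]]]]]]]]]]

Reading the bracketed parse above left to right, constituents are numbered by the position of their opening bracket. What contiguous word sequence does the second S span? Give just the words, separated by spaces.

The S opening brackets appear, in order, over: "our road realized that my sentence through a premise steadily denied that my scene repaired this heavy ancient sample beside my conclusion over every sample"; "my sentence through a premise steadily denied that my scene repaired this heavy ancient sample beside my conclusion over every sample"; "my scene repaired this heavy ancient sample beside my conclusion over every sample". The second one spans "my sentence through a premise steadily denied that my scene repaired this heavy ancient sample beside my conclusion over every sample".

my sentence through a premise steadily denied that my scene repaired this heavy ancient sample beside my conclusion over every sample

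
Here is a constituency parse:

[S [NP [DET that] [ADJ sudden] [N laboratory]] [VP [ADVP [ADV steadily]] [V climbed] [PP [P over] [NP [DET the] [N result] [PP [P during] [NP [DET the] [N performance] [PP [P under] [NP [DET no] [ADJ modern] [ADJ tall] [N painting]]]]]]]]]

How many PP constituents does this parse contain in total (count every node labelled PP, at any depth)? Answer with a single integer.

3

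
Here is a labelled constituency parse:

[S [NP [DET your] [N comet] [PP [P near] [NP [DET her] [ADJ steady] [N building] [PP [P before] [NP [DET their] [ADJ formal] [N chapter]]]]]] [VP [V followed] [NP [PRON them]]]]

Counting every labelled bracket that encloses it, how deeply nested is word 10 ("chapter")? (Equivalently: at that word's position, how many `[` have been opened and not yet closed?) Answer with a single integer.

7

The word sits inside N, which is inside NP, inside PP, inside NP, inside PP, inside NP, inside S — 7 brackets in all.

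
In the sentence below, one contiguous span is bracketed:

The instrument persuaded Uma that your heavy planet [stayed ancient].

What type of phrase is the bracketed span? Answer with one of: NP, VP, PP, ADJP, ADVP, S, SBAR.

VP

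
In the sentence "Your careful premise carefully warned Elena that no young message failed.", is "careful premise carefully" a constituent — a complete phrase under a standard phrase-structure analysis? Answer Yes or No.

The sequence begins inside the noun phrase "your careful premise" and ends inside the verb phrase "carefully warned Elena that no young message failed"; it crosses a phrase boundary, so no single node in the tree spans exactly those words.

No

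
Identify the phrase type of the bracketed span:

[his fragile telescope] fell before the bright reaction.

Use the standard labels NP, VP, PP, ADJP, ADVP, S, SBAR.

NP

The span is built around the noun "telescope" — a noun phrase (NP).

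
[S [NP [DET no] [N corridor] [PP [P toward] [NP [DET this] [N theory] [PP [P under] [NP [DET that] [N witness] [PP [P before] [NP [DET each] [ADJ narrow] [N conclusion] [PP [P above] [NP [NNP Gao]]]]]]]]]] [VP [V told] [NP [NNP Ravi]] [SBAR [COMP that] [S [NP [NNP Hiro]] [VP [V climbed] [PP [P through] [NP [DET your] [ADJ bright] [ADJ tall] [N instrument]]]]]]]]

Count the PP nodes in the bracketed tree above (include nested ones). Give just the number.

Listing each PP by its span: [PP toward this theory under that witness before each narrow conclusion above Gao]; [PP under that witness before each narrow conclusion above Gao]; [PP before each narrow conclusion above Gao]; [PP above Gao]; [PP through your bright tall instrument] — that makes 5.

5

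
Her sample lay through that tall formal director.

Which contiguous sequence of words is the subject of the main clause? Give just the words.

her sample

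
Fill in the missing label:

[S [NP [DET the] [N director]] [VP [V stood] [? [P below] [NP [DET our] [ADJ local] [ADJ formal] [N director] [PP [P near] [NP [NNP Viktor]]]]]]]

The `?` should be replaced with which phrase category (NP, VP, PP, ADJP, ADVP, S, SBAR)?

PP

A constituent whose immediate children are P 'below', NP is a prepositional phrase: PP.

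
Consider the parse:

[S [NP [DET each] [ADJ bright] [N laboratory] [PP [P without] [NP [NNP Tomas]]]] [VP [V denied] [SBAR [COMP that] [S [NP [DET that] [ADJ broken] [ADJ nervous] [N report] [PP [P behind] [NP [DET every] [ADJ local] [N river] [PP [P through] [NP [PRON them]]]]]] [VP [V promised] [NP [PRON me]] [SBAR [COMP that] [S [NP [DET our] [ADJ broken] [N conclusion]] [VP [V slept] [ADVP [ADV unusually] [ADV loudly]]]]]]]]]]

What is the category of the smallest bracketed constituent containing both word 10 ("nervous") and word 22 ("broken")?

S

Both words fall inside [S that broken nervous report behind every local river through them promised me that our broken conclusion slept unusually loudly] (words 8–26), and no smaller constituent contains them both. Label: S.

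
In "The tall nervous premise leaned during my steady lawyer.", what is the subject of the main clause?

the tall nervous premise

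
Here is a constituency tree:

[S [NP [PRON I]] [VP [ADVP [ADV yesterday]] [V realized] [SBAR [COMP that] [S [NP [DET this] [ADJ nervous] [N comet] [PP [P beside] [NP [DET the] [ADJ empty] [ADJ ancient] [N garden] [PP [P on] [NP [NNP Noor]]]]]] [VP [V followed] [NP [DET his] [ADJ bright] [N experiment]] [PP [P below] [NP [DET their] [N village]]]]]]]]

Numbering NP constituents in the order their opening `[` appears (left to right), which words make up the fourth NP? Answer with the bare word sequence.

Noor

Opening `[NP` markers occur at word positions 1, 5, 9, 14, 16, 20; the fourth of these opens the constituent [NP Noor].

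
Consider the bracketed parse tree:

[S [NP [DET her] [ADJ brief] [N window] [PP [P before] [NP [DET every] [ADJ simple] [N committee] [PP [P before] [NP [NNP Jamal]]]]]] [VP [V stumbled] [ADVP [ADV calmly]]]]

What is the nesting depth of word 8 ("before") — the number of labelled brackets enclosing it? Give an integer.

Path from the root down to the word: S → NP → PP → NP → PP → P. That is 6 enclosing brackets.

6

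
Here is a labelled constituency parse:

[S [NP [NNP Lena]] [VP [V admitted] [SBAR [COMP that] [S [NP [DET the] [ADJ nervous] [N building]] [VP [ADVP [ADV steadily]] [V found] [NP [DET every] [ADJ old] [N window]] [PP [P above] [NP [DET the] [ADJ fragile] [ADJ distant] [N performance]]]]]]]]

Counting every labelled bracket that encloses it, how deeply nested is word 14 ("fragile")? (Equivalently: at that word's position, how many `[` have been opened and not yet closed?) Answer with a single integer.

The word sits inside ADJ, which is inside NP, inside PP, inside VP, inside S, inside SBAR, inside VP, inside S — 8 brackets in all.

8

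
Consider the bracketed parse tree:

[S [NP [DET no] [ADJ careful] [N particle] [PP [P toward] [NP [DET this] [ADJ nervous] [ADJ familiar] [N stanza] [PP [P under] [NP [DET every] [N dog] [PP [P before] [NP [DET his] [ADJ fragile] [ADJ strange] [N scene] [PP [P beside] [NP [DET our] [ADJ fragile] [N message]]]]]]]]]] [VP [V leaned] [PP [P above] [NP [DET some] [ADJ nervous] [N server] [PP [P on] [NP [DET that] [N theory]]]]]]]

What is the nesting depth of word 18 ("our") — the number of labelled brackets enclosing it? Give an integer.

11

Path from the root down to the word: S → NP → PP → NP → PP → NP → PP → NP → PP → NP → DET. That is 11 enclosing brackets.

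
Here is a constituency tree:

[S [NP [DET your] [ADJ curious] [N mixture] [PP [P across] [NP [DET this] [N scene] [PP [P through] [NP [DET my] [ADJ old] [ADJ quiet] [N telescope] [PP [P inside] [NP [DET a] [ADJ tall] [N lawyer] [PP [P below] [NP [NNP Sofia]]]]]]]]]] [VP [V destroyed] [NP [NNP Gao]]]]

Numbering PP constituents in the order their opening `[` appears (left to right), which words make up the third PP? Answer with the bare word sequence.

inside a tall lawyer below Sofia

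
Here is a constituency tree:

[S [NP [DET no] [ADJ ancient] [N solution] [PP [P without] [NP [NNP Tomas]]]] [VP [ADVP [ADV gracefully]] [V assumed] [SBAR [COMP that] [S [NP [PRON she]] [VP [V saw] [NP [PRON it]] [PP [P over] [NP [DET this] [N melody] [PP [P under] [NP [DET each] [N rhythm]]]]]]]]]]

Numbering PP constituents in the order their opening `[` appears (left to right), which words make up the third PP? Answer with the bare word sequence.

Opening `[PP` markers occur at word positions 4, 12, 15; the third of these opens the constituent [PP under each rhythm].

under each rhythm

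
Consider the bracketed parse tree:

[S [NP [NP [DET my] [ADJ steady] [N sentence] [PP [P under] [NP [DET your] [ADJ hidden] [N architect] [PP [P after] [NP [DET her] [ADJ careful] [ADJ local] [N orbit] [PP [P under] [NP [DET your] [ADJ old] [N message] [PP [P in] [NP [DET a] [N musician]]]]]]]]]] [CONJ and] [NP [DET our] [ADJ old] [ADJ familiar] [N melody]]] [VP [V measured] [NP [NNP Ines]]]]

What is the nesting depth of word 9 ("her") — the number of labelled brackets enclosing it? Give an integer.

8

Counting open brackets not yet closed at "her": [S [NP [NP [PP [NP [PP [NP [DET = 8.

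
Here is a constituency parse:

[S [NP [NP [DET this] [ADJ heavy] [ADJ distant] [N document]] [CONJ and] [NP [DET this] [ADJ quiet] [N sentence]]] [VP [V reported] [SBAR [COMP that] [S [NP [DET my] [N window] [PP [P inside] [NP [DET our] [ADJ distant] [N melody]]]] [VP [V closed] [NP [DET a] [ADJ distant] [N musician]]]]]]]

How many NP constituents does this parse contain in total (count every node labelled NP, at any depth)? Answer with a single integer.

6

Scanning left to right, an opening `[NP` appears at word positions 1, 1, 6, 11, 14, 18 — 6 in total.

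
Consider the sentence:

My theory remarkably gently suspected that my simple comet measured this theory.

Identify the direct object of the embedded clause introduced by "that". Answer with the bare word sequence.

The verb of the embedded clause introduced by "that" is "measured"; its direct object is the NP "this theory".

this theory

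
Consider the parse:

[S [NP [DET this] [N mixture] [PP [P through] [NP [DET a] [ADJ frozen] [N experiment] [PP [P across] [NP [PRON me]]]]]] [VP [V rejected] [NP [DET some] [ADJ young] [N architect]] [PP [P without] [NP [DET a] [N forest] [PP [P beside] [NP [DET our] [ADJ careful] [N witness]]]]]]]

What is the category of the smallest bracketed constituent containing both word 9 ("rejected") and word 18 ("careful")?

VP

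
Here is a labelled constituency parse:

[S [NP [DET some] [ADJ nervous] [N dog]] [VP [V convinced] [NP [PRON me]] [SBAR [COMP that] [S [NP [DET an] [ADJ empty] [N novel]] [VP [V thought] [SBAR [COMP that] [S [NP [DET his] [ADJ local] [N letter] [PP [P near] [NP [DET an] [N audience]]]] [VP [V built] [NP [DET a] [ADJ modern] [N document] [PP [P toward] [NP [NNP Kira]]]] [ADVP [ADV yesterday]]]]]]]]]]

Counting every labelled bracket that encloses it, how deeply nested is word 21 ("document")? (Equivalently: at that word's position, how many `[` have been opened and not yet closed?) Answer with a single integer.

Counting open brackets not yet closed at "document": [S [VP [SBAR [S [VP [SBAR [S [VP [NP [N = 10.

10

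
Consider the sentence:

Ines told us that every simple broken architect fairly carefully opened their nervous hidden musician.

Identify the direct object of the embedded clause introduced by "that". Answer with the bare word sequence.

The verb of the embedded clause introduced by "that" is "opened"; its direct object is the NP "their nervous hidden musician".

their nervous hidden musician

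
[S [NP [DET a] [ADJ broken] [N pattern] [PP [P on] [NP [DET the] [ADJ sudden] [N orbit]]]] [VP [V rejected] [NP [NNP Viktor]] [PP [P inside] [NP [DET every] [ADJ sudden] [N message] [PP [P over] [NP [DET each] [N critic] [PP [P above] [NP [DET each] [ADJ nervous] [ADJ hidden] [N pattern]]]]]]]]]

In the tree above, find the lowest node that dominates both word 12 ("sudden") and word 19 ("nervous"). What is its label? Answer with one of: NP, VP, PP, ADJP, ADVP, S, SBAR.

NP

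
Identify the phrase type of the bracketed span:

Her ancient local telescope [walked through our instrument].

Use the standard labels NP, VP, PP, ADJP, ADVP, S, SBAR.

VP

The span is built around the verb "walked" — a verb phrase (VP).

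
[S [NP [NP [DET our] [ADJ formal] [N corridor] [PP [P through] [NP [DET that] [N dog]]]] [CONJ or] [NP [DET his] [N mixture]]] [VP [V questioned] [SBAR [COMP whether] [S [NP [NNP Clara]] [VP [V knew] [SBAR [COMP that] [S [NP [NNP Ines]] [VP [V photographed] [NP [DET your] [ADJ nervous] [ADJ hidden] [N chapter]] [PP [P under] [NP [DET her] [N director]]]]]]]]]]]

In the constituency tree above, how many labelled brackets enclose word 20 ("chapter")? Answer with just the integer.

10

Path from the root down to the word: S → VP → SBAR → S → VP → SBAR → S → VP → NP → N. That is 10 enclosing brackets.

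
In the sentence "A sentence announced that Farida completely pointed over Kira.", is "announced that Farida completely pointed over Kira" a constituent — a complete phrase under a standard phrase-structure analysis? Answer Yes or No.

Yes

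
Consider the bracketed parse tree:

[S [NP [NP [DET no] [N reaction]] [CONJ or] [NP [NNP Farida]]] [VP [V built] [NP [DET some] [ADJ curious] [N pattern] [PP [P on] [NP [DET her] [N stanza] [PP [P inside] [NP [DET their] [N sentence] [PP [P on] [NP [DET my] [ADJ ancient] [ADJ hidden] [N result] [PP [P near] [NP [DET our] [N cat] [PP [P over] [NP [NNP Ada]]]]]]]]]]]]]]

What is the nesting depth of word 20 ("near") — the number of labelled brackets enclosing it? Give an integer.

11

Counting open brackets not yet closed at "near": [S [VP [NP [PP [NP [PP [NP [PP [NP [PP [P = 11.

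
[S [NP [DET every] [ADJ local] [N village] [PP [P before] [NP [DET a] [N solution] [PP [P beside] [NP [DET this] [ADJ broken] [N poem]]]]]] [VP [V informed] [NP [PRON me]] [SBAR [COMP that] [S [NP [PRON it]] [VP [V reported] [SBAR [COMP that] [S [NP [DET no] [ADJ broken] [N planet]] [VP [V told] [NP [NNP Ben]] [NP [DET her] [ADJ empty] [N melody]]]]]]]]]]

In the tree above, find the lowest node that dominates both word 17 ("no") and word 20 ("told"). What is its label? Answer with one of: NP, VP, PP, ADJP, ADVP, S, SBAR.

S

Word 17 lies under S → VP → SBAR → S → VP → SBAR → S → NP → DET; word 20 lies under S → VP → SBAR → S → VP → SBAR → S → VP → V. The lowest shared node is the S.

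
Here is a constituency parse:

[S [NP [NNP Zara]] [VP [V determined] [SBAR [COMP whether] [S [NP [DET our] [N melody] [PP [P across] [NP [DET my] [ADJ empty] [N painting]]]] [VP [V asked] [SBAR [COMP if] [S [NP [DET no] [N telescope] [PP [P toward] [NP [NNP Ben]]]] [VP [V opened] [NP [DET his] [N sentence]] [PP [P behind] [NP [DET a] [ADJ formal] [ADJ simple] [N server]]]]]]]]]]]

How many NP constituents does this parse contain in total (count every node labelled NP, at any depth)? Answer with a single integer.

7

Listing each NP by its span: [NP Zara]; [NP our melody across my empty painting]; [NP my empty painting]; [NP no telescope toward Ben]; [NP Ben]; [NP his sentence] … — that makes 7.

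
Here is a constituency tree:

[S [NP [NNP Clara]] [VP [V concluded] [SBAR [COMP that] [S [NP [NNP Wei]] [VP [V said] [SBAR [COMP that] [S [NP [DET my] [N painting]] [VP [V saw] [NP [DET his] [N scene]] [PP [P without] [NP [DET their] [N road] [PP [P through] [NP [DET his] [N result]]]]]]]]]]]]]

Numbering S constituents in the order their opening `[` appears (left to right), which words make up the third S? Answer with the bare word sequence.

my painting saw his scene without their road through his result

The S opening brackets appear, in order, over: "Clara concluded that Wei said that my painting saw his scene without their road through his result"; "Wei said that my painting saw his scene without their road through his result"; "my painting saw his scene without their road through his result". The third one spans "my painting saw his scene without their road through his result".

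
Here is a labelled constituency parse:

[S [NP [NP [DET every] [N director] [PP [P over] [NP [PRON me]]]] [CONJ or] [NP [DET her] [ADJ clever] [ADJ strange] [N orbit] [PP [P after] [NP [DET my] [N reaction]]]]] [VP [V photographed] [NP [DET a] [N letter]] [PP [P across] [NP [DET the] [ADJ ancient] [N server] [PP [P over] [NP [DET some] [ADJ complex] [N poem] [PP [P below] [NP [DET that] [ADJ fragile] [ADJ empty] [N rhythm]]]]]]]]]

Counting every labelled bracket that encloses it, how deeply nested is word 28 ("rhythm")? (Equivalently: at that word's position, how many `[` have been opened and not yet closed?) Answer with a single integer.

9

Path from the root down to the word: S → VP → PP → NP → PP → NP → PP → NP → N. That is 9 enclosing brackets.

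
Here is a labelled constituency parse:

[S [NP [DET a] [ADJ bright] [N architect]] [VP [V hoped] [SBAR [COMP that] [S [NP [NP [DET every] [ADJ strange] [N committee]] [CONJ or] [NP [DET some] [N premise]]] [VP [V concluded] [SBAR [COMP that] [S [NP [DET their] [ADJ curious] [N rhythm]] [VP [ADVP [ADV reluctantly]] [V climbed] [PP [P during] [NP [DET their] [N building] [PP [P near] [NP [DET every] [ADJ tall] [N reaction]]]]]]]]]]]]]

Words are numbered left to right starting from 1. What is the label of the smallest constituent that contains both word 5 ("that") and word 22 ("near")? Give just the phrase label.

Word 5 lies under S → VP → SBAR → COMP; word 22 lies under S → VP → SBAR → S → VP → SBAR → S → VP → PP → NP → PP → P. The lowest shared node is the SBAR.

SBAR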